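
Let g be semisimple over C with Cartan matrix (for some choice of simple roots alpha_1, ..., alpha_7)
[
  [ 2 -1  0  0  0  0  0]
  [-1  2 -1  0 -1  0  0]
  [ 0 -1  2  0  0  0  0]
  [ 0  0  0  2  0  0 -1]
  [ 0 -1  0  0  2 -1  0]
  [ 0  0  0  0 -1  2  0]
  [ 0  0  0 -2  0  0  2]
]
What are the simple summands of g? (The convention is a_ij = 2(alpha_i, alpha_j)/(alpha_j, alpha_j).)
The diagram associated to this matrix has two connected components: the simple roots {alpha_4, alpha_7} form a chain of 2 nodes with a double edge at one end; the terminal node there is the unique short simple root (B_2), and {alpha_1, alpha_2, alpha_3, alpha_5, alpha_6} form a chain of 3 nodes with a fork of two nodes at one end (D_5). A semisimple Lie algebra decomposes uniquely as the direct sum of simple ideals, one per connected component of its Dynkin diagram, so g ≅ B_2 ⊕ D_5 (dimension 10 + 45 = 55).

type B_2 ⊕ type D_5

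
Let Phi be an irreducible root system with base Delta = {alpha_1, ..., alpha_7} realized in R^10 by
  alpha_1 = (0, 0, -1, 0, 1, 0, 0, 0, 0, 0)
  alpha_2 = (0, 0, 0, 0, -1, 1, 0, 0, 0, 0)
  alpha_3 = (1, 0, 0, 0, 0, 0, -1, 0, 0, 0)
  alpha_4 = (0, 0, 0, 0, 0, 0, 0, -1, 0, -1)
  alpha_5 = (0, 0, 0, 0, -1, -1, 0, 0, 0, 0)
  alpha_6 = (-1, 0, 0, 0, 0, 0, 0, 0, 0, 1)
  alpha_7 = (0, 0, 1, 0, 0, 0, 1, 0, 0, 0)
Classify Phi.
Compute the Cartan integers a_ij = 2(alpha_i, alpha_j)/(alpha_j, alpha_j); the resulting 7x7 Cartan matrix is
[[2, -1, 0, 0, -1, 0, -1], [-1, 2, 0, 0, 0, 0, 0], [0, 0, 2, 0, 0, -1, -1], [0, 0, 0, 2, 0, -1, 0], [-1, 0, 0, 0, 2, 0, 0], [0, 0, -1, -1, 0, 2, 0], [-1, 0, -1, 0, 0, 0, 2]].
All simple roots have the same length, so the diagram is simply laced. The associated Dynkin diagram is a chain of 5 nodes with a fork of two nodes at one end (D_7), so the type is D_7 (the algebra so(14)).

D_7 (so(14))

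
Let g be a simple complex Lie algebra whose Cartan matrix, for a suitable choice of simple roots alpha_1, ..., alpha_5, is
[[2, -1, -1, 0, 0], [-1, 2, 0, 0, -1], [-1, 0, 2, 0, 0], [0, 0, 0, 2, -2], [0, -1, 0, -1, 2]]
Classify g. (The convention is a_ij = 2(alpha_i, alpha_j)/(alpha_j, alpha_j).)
The matrix has rank 5 with 2's on the diagonal. Reading the off-diagonal entries as Dynkin edges (a single edge where a_ij = a_ji = -1; a double or triple edge where a_ij * a_ji = 2 or 3), the diagram is a chain of 5 nodes with a double edge at one end; the terminal node there is the unique long simple root (C_5). One simple-root ordering that puts it in standard form is (alpha_3, alpha_1, alpha_2, alpha_5, alpha_4). So the algebra is type C_5, i.e. sp(10).

type C_5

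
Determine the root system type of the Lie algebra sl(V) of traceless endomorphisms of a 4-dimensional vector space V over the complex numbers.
This is sl(4), which has dimension 4^2 - 1 = 15 and rank 4 - 1 = 3 (a Cartan subalgebra is the diagonal traceless matrices). In the classification of classical Lie algebras, the special linear algebra sl(n+1) has type A_n; here n = 3, so the Dynkin diagram is a chain of 3 nodes with single edges (A_3). Hence the type is A_3.

type A_3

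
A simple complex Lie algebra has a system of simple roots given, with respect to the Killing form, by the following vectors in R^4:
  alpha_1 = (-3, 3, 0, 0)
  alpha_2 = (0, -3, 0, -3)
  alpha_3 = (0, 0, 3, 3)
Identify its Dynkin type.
Compute the Cartan integers a_ij = 2(alpha_i, alpha_j)/(alpha_j, alpha_j); the resulting 3x3 Cartan matrix is
[[2, -1, 0], [-1, 2, -1], [0, -1, 2]].
All simple roots have the same length, so the diagram is simply laced. The associated Dynkin diagram is a chain of 3 nodes with single edges (A_3), so the type is A_3 (the algebra sl(4)).

A3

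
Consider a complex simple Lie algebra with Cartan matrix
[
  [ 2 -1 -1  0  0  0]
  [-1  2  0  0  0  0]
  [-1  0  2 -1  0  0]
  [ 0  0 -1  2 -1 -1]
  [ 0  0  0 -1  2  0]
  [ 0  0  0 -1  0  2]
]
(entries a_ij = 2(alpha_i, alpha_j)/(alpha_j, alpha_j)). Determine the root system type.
The matrix has rank 6 with 2's on the diagonal. Reading the off-diagonal entries as Dynkin edges (a single edge where a_ij = a_ji = -1; a double or triple edge where a_ij * a_ji = 2 or 3), the diagram is a chain of 4 nodes with a fork of two nodes at one end (D_6). One simple-root ordering that puts it in standard form is (alpha_2, alpha_1, alpha_3, alpha_4, alpha_6, alpha_5). So the algebra is type D_6, i.e. so(12).

D6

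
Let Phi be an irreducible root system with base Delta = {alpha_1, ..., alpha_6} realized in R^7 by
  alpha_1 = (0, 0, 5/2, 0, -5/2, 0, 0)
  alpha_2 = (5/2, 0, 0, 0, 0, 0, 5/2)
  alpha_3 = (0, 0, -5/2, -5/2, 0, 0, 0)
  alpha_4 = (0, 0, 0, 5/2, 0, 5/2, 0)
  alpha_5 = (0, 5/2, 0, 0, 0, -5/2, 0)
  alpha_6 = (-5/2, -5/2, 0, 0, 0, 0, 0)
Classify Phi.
Compute the Cartan integers a_ij = 2(alpha_i, alpha_j)/(alpha_j, alpha_j); the resulting 6x6 Cartan matrix is
[[2, 0, -1, 0, 0, 0], [0, 2, 0, 0, 0, -1], [-1, 0, 2, -1, 0, 0], [0, 0, -1, 2, -1, 0], [0, 0, 0, -1, 2, -1], [0, -1, 0, 0, -1, 2]].
All simple roots have the same length, so the diagram is simply laced. The associated Dynkin diagram is a chain of 6 nodes with single edges (A_6), so the type is A_6 (the algebra sl(7)).

A6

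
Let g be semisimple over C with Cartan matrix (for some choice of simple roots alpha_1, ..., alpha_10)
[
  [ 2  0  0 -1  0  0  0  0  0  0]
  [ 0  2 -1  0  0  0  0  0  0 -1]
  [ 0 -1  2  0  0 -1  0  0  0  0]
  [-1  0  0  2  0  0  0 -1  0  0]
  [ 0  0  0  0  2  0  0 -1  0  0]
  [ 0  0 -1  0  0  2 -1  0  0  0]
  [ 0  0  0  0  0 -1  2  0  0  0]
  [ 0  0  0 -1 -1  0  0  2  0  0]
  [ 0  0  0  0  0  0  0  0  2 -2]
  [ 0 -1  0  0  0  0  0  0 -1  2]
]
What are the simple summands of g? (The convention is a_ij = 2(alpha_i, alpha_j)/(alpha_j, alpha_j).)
A_4 ⊕ C_6

The diagram associated to this matrix has two connected components: the simple roots {alpha_1, alpha_4, alpha_5, alpha_8} form a chain of 4 nodes with single edges (A_4), and {alpha_2, alpha_3, alpha_6, alpha_7, alpha_9, alpha_10} form a chain of 6 nodes with a double edge at one end; the terminal node there is the unique long simple root (C_6). A semisimple Lie algebra decomposes uniquely as the direct sum of simple ideals, one per connected component of its Dynkin diagram, so g ≅ A_4 ⊕ C_6 (dimension 24 + 78 = 102).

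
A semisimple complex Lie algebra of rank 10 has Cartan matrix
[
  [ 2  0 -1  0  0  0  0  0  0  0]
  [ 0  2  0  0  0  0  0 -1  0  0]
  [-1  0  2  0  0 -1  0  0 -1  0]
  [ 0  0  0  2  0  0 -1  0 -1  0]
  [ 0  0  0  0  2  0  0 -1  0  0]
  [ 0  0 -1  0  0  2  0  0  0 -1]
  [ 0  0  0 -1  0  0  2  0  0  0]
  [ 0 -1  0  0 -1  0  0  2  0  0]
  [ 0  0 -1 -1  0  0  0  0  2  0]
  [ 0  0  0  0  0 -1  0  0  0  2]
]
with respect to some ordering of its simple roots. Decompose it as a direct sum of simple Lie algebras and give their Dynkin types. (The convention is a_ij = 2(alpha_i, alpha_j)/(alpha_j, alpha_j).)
The diagram associated to this matrix has two connected components: the simple roots {alpha_2, alpha_5, alpha_8} form a chain of 3 nodes with single edges (A_3), and {alpha_1, alpha_3, alpha_4, alpha_6, alpha_7, alpha_9, alpha_10} form a chain of 6 nodes with one extra node attached to the third node from one end (E_7). A semisimple Lie algebra decomposes uniquely as the direct sum of simple ideals, one per connected component of its Dynkin diagram, so g ≅ A_3 ⊕ E_7 (dimension 15 + 133 = 148).

A_3 ⊕ E_7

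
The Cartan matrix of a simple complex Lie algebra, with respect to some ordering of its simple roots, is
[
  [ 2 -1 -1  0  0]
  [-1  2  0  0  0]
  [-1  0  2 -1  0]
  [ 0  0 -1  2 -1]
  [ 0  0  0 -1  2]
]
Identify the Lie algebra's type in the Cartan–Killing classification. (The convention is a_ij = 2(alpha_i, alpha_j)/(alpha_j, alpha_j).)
A_5 (sl(6))

The matrix has rank 5 with 2's on the diagonal. Reading the off-diagonal entries as Dynkin edges (a single edge where a_ij = a_ji = -1; a double or triple edge where a_ij * a_ji = 2 or 3), the diagram is a chain of 5 nodes with single edges (A_5). One simple-root ordering that puts it in standard form is (alpha_5, alpha_4, alpha_3, alpha_1, alpha_2). So the algebra is type A_5, i.e. sl(6).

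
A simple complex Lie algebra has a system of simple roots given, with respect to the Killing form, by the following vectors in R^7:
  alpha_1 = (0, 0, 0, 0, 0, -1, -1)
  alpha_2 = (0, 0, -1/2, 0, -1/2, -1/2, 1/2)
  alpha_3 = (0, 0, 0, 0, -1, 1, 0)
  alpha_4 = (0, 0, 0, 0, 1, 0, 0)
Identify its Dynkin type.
F4

Compute the Cartan integers a_ij = 2(alpha_i, alpha_j)/(alpha_j, alpha_j); the resulting 4x4 Cartan matrix is
[[2, 0, -1, 0], [0, 2, 0, -1], [-1, 0, 2, -2], [0, -1, -1, 2]].
The roots have two lengths (squared-length ratio 2:1); the short ones are alpha_{2,4}. The associated Dynkin diagram is a chain of 4 nodes with a double edge between the middle two (F_4), so the type is F_4.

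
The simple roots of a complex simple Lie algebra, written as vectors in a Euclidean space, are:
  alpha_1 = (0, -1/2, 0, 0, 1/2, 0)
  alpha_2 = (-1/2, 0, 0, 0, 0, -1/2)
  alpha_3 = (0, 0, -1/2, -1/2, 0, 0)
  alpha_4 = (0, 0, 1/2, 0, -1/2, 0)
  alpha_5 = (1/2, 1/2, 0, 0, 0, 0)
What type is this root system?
A_5 (sl(6))

Compute the Cartan integers a_ij = 2(alpha_i, alpha_j)/(alpha_j, alpha_j); the resulting 5x5 Cartan matrix is
[[2, 0, 0, -1, -1], [0, 2, 0, 0, -1], [0, 0, 2, -1, 0], [-1, 0, -1, 2, 0], [-1, -1, 0, 0, 2]].
All simple roots have the same length, so the diagram is simply laced. The associated Dynkin diagram is a chain of 5 nodes with single edges (A_5), so the type is A_5 (the algebra sl(6)).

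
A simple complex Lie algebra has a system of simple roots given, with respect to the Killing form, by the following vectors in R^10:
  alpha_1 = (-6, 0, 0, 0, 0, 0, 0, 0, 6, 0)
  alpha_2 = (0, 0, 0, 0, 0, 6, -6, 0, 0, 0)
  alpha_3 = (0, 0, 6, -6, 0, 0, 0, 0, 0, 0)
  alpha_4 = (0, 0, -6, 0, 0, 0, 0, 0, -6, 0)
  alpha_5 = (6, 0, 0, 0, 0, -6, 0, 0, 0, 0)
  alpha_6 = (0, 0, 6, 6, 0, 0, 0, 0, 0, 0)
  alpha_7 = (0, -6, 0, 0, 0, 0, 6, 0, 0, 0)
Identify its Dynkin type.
D_7 (so(14))

Compute the Cartan integers a_ij = 2(alpha_i, alpha_j)/(alpha_j, alpha_j); the resulting 7x7 Cartan matrix is
[[2, 0, 0, -1, -1, 0, 0], [0, 2, 0, 0, -1, 0, -1], [0, 0, 2, -1, 0, 0, 0], [-1, 0, -1, 2, 0, -1, 0], [-1, -1, 0, 0, 2, 0, 0], [0, 0, 0, -1, 0, 2, 0], [0, -1, 0, 0, 0, 0, 2]].
All simple roots have the same length, so the diagram is simply laced. The associated Dynkin diagram is a chain of 5 nodes with a fork of two nodes at one end (D_7), so the type is D_7 (the algebra so(14)).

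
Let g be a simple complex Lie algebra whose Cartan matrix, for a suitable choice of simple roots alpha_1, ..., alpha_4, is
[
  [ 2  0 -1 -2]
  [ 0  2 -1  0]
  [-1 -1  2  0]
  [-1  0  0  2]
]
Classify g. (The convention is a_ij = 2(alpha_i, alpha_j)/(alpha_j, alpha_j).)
The matrix has rank 4 with 2's on the diagonal. Reading the off-diagonal entries as Dynkin edges (a single edge where a_ij = a_ji = -1; a double or triple edge where a_ij * a_ji = 2 or 3), the diagram is a chain of 4 nodes with a double edge at one end; the terminal node there is the unique short simple root (B_4). One simple-root ordering that puts it in standard form is (alpha_2, alpha_3, alpha_1, alpha_4). So the algebra is type B_4, i.e. so(9).

type B_4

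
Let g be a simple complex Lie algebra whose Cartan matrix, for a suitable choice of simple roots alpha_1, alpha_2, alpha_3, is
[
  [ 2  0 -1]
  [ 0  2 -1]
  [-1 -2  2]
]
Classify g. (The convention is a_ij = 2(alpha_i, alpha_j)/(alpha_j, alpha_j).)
The matrix has rank 3 with 2's on the diagonal. Reading the off-diagonal entries as Dynkin edges (a single edge where a_ij = a_ji = -1; a double or triple edge where a_ij * a_ji = 2 or 3), the diagram is a chain of 3 nodes with a double edge at one end; the terminal node there is the unique short simple root (B_3). One simple-root ordering that puts it in standard form is (alpha_1, alpha_3, alpha_2). So the algebra is type B_3, i.e. so(7).

type B_3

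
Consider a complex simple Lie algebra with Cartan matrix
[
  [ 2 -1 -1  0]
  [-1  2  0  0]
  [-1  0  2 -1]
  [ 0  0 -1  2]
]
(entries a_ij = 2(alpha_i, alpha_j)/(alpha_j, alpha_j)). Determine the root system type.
The matrix has rank 4 with 2's on the diagonal. Reading the off-diagonal entries as Dynkin edges (a single edge where a_ij = a_ji = -1; a double or triple edge where a_ij * a_ji = 2 or 3), the diagram is a chain of 4 nodes with single edges (A_4). One simple-root ordering that puts it in standard form is (alpha_2, alpha_1, alpha_3, alpha_4). So the algebra is type A_4, i.e. sl(5).

A_4 (sl(5))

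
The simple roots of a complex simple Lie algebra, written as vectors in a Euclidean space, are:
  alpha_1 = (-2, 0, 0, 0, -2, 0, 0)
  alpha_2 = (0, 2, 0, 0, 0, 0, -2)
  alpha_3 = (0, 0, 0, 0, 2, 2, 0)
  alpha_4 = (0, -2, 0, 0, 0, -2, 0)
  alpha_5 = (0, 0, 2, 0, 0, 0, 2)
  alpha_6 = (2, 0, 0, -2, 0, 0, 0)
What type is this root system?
type A_6

Compute the Cartan integers a_ij = 2(alpha_i, alpha_j)/(alpha_j, alpha_j); the resulting 6x6 Cartan matrix is
[[2, 0, -1, 0, 0, -1], [0, 2, 0, -1, -1, 0], [-1, 0, 2, -1, 0, 0], [0, -1, -1, 2, 0, 0], [0, -1, 0, 0, 2, 0], [-1, 0, 0, 0, 0, 2]].
All simple roots have the same length, so the diagram is simply laced. The associated Dynkin diagram is a chain of 6 nodes with single edges (A_6), so the type is A_6 (the algebra sl(7)).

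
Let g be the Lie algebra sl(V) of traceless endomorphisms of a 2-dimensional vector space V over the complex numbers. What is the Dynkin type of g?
A_1 (sl(2))

This is sl(2), which has dimension 2^2 - 1 = 3 and rank 2 - 1 = 1 (a Cartan subalgebra is the diagonal traceless matrices). In the classification of classical Lie algebras, the special linear algebra sl(n+1) has type A_n; here n = 1, so the Dynkin diagram is a chain of 1 nodes with single edges (A_1). Hence the type is A_1.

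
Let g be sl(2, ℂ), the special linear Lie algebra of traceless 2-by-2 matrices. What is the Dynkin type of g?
A_1

This is sl(2), which has dimension 2^2 - 1 = 3 and rank 2 - 1 = 1 (a Cartan subalgebra is the diagonal traceless matrices). In the classification of classical Lie algebras, the special linear algebra sl(n+1) has type A_n; here n = 1, so the Dynkin diagram is a chain of 1 nodes with single edges (A_1). Hence the type is A_1.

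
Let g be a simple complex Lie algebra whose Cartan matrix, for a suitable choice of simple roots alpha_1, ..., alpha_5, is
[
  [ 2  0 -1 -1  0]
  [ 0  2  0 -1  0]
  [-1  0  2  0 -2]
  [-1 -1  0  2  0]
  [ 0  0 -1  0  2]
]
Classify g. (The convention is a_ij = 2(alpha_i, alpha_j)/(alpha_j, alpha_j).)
B5

The matrix has rank 5 with 2's on the diagonal. Reading the off-diagonal entries as Dynkin edges (a single edge where a_ij = a_ji = -1; a double or triple edge where a_ij * a_ji = 2 or 3), the diagram is a chain of 5 nodes with a double edge at one end; the terminal node there is the unique short simple root (B_5). One simple-root ordering that puts it in standard form is (alpha_2, alpha_4, alpha_1, alpha_3, alpha_5). So the algebra is type B_5, i.e. so(11).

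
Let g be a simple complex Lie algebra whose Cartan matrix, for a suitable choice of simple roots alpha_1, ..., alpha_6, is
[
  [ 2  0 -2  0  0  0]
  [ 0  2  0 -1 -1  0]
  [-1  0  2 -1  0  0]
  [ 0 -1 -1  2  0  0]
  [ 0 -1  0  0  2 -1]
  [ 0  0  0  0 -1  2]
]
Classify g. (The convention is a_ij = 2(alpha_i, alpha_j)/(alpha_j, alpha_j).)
C_6 (sp(12))

The matrix has rank 6 with 2's on the diagonal. Reading the off-diagonal entries as Dynkin edges (a single edge where a_ij = a_ji = -1; a double or triple edge where a_ij * a_ji = 2 or 3), the diagram is a chain of 6 nodes with a double edge at one end; the terminal node there is the unique long simple root (C_6). One simple-root ordering that puts it in standard form is (alpha_6, alpha_5, alpha_2, alpha_4, alpha_3, alpha_1). So the algebra is type C_6, i.e. sp(12).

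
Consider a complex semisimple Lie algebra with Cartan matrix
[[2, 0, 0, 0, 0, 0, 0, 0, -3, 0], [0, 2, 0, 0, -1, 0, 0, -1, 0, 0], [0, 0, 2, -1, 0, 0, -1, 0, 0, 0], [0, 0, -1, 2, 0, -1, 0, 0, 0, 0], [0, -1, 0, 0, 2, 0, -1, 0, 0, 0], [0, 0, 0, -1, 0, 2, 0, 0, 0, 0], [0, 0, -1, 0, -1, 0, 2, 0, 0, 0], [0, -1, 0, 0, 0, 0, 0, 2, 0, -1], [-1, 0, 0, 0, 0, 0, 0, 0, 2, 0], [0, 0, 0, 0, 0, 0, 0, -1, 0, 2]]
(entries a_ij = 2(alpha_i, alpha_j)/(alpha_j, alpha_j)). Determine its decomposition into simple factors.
The diagram associated to this matrix has two connected components: the simple roots {alpha_2, alpha_3, alpha_4, alpha_5, alpha_6, alpha_7, alpha_8, alpha_10} form a chain of 8 nodes with single edges (A_8), and {alpha_1, alpha_9} form two nodes joined by a triple edge (G_2). A semisimple Lie algebra decomposes uniquely as the direct sum of simple ideals, one per connected component of its Dynkin diagram, so g ≅ A_8 ⊕ G_2 (dimension 80 + 14 = 94).

type A_8 ⊕ type G_2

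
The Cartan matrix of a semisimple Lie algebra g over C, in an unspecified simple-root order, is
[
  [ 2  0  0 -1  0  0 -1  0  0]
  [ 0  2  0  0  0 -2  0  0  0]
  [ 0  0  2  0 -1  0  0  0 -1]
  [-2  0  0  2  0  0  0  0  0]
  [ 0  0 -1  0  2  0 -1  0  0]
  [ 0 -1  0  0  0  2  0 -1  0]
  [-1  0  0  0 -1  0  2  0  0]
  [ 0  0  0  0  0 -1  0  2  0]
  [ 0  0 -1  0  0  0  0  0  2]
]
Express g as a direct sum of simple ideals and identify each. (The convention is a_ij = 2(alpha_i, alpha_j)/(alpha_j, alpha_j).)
C_3 (sp(6)) ⊕ C_6 (sp(12))

The diagram associated to this matrix has two connected components: the simple roots {alpha_2, alpha_6, alpha_8} form a chain of 3 nodes with a double edge at one end; the terminal node there is the unique long simple root (C_3), and {alpha_1, alpha_3, alpha_4, alpha_5, alpha_7, alpha_9} form a chain of 6 nodes with a double edge at one end; the terminal node there is the unique long simple root (C_6). A semisimple Lie algebra decomposes uniquely as the direct sum of simple ideals, one per connected component of its Dynkin diagram, so g ≅ C_3 ⊕ C_6 (dimension 21 + 78 = 99).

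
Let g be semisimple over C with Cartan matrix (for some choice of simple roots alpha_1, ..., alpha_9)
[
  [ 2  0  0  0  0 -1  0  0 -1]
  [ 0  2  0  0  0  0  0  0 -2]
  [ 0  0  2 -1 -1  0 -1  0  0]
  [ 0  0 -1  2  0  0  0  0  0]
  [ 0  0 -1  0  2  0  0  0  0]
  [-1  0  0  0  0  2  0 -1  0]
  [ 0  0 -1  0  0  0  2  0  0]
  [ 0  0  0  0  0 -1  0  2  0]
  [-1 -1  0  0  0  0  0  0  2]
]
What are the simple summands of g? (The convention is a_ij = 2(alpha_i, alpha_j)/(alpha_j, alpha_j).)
type C_5 + type D_4

The diagram associated to this matrix has two connected components: the simple roots {alpha_1, alpha_2, alpha_6, alpha_8, alpha_9} form a chain of 5 nodes with a double edge at one end; the terminal node there is the unique long simple root (C_5), and {alpha_3, alpha_4, alpha_5, alpha_7} form a chain of 2 nodes with a fork of two nodes at one end (D_4). A semisimple Lie algebra decomposes uniquely as the direct sum of simple ideals, one per connected component of its Dynkin diagram, so g ≅ C_5 ⊕ D_4 (dimension 55 + 28 = 83).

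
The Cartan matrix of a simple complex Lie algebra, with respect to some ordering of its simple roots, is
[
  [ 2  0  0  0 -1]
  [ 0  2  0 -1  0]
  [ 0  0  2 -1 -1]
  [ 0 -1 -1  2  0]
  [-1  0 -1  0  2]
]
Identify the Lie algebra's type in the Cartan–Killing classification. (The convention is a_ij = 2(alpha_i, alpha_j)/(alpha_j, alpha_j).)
The matrix has rank 5 with 2's on the diagonal. Reading the off-diagonal entries as Dynkin edges (a single edge where a_ij = a_ji = -1; a double or triple edge where a_ij * a_ji = 2 or 3), the diagram is a chain of 5 nodes with single edges (A_5). One simple-root ordering that puts it in standard form is (alpha_2, alpha_4, alpha_3, alpha_5, alpha_1). So the algebra is type A_5, i.e. sl(6).

A_5 (sl(6))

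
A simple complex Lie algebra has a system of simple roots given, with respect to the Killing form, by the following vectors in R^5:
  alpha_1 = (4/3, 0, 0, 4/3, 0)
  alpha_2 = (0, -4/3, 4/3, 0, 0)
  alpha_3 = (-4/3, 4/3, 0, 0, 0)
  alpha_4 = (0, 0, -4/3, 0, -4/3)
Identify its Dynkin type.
Compute the Cartan integers a_ij = 2(alpha_i, alpha_j)/(alpha_j, alpha_j); the resulting 4x4 Cartan matrix is
[[2, 0, -1, 0], [0, 2, -1, -1], [-1, -1, 2, 0], [0, -1, 0, 2]].
All simple roots have the same length, so the diagram is simply laced. The associated Dynkin diagram is a chain of 4 nodes with single edges (A_4), so the type is A_4 (the algebra sl(5)).

type A_4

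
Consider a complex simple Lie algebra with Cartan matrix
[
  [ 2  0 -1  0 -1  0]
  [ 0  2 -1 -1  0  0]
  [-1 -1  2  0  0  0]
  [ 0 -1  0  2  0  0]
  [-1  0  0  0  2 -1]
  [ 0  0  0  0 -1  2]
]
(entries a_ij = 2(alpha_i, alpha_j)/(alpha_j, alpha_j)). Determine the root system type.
type A_6

The matrix has rank 6 with 2's on the diagonal. Reading the off-diagonal entries as Dynkin edges (a single edge where a_ij = a_ji = -1; a double or triple edge where a_ij * a_ji = 2 or 3), the diagram is a chain of 6 nodes with single edges (A_6). One simple-root ordering that puts it in standard form is (alpha_4, alpha_2, alpha_3, alpha_1, alpha_5, alpha_6). So the algebra is type A_6, i.e. sl(7).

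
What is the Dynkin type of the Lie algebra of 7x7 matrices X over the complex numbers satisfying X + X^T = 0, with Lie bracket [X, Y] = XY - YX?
This is so(7) with 7 odd, which has dimension 7(7-1)/2 = 21 and rank (7-1)/2 = 3. In the classification of classical Lie algebras, the orthogonal algebra so(2n+1) in an odd number of variables has type B_n; here n = 3, so the Dynkin diagram is a chain of 3 nodes with a double edge at one end; the terminal node there is the unique short simple root (B_3). Hence the type is B_3.

B_3 (so(7))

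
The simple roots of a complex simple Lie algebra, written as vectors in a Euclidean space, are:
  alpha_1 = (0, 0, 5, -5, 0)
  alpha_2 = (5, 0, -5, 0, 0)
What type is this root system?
Compute the Cartan integers a_ij = 2(alpha_i, alpha_j)/(alpha_j, alpha_j); the resulting 2x2 Cartan matrix is
[[2, -1], [-1, 2]].
All simple roots have the same length, so the diagram is simply laced. The associated Dynkin diagram is a chain of 2 nodes with single edges (A_2), so the type is A_2 (the algebra sl(3)).

type A_2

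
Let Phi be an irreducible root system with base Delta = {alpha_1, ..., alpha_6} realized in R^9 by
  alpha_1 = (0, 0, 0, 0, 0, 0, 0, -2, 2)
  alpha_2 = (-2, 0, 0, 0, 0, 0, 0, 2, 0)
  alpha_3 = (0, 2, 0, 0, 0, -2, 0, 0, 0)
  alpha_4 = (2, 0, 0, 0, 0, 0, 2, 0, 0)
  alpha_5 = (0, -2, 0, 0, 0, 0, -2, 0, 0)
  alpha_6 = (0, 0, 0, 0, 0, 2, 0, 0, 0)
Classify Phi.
Compute the Cartan integers a_ij = 2(alpha_i, alpha_j)/(alpha_j, alpha_j); the resulting 6x6 Cartan matrix is
[[2, -1, 0, 0, 0, 0], [-1, 2, 0, -1, 0, 0], [0, 0, 2, 0, -1, -2], [0, -1, 0, 2, -1, 0], [0, 0, -1, -1, 2, 0], [0, 0, -1, 0, 0, 2]].
The roots have two lengths (squared-length ratio 2:1); the short ones are alpha_{6}. The associated Dynkin diagram is a chain of 6 nodes with a double edge at one end; the terminal node there is the unique short simple root (B_6), so the type is B_6 (the algebra so(13)).

B_6 (so(13))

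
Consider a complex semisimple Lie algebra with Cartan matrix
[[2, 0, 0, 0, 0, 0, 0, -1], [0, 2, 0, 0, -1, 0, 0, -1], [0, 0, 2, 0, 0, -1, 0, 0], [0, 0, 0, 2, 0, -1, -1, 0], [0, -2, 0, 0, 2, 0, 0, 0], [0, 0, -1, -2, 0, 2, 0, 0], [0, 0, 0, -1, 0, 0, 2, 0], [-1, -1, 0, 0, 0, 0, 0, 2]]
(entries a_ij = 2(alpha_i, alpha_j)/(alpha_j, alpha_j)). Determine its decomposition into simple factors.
C_4 + F_4

The diagram associated to this matrix has two connected components: the simple roots {alpha_1, alpha_2, alpha_5, alpha_8} form a chain of 4 nodes with a double edge at one end; the terminal node there is the unique long simple root (C_4), and {alpha_3, alpha_4, alpha_6, alpha_7} form a chain of 4 nodes with a double edge between the middle two (F_4). A semisimple Lie algebra decomposes uniquely as the direct sum of simple ideals, one per connected component of its Dynkin diagram, so g ≅ C_4 ⊕ F_4 (dimension 36 + 52 = 88).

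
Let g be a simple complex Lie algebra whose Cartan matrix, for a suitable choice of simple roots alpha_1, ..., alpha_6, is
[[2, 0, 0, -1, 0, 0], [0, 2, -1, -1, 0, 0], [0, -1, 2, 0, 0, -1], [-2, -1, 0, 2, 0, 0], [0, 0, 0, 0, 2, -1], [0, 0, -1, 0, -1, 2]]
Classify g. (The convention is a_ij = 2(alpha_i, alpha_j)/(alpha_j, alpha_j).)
The matrix has rank 6 with 2's on the diagonal. Reading the off-diagonal entries as Dynkin edges (a single edge where a_ij = a_ji = -1; a double or triple edge where a_ij * a_ji = 2 or 3), the diagram is a chain of 6 nodes with a double edge at one end; the terminal node there is the unique short simple root (B_6). One simple-root ordering that puts it in standard form is (alpha_5, alpha_6, alpha_3, alpha_2, alpha_4, alpha_1). So the algebra is type B_6, i.e. so(13).

B_6 (so(13))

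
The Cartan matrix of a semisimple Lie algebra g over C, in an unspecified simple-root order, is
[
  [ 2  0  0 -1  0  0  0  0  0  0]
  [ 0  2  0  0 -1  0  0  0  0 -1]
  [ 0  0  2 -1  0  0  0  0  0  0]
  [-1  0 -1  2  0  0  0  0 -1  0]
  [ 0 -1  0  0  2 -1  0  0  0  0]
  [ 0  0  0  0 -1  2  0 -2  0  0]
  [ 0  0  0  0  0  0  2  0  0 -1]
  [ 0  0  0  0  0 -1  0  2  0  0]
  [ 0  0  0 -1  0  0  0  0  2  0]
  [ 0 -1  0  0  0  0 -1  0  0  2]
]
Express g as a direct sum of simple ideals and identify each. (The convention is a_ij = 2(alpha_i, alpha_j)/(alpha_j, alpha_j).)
B_6 + D_4

The diagram associated to this matrix has two connected components: the simple roots {alpha_2, alpha_5, alpha_6, alpha_7, alpha_8, alpha_10} form a chain of 6 nodes with a double edge at one end; the terminal node there is the unique short simple root (B_6), and {alpha_1, alpha_3, alpha_4, alpha_9} form a chain of 2 nodes with a fork of two nodes at one end (D_4). A semisimple Lie algebra decomposes uniquely as the direct sum of simple ideals, one per connected component of its Dynkin diagram, so g ≅ B_6 ⊕ D_4 (dimension 78 + 28 = 106).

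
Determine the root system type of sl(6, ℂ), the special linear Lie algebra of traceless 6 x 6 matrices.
This is sl(6), which has dimension 6^2 - 1 = 35 and rank 6 - 1 = 5 (a Cartan subalgebra is the diagonal traceless matrices). In the classification of classical Lie algebras, the special linear algebra sl(n+1) has type A_n; here n = 5, so the Dynkin diagram is a chain of 5 nodes with single edges (A_5). Hence the type is A_5.

A_5 (sl(6))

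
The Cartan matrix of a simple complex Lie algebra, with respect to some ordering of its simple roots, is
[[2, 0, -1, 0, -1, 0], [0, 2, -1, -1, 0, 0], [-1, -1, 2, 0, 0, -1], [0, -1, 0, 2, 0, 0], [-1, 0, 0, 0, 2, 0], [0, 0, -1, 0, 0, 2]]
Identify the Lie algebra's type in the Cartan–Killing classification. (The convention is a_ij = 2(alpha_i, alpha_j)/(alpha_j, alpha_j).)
E6

The matrix has rank 6 with 2's on the diagonal. Reading the off-diagonal entries as Dynkin edges (a single edge where a_ij = a_ji = -1; a double or triple edge where a_ij * a_ji = 2 or 3), the diagram is a chain of 5 nodes with one extra node attached to the third node from one end (E_6). One simple-root ordering that puts it in standard form is (alpha_4, alpha_6, alpha_2, alpha_3, alpha_1, alpha_5). So the algebra is type E_6.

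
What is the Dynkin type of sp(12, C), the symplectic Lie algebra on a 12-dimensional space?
C_6

This is sp(12), which has dimension 12(12+1)/2 = 78 and rank 12/2 = 6. In the classification of classical Lie algebras, the symplectic algebra sp(2n) has type C_n; here n = 6, so the Dynkin diagram is a chain of 6 nodes with a double edge at one end; the terminal node there is the unique long simple root (C_6). Hence the type is C_6.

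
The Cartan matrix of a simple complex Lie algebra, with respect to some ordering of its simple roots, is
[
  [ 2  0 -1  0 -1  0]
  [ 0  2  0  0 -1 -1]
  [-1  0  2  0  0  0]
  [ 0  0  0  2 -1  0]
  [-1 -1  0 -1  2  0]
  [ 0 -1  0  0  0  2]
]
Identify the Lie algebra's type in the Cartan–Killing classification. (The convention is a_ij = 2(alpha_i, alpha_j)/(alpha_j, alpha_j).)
E_6

The matrix has rank 6 with 2's on the diagonal. Reading the off-diagonal entries as Dynkin edges (a single edge where a_ij = a_ji = -1; a double or triple edge where a_ij * a_ji = 2 or 3), the diagram is a chain of 5 nodes with one extra node attached to the third node from one end (E_6). One simple-root ordering that puts it in standard form is (alpha_6, alpha_4, alpha_2, alpha_5, alpha_1, alpha_3). So the algebra is type E_6.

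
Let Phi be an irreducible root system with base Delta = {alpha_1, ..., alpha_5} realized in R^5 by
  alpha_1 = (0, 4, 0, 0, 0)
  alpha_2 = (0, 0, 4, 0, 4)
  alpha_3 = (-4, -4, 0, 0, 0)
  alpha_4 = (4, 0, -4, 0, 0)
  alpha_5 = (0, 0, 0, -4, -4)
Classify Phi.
B_5 (so(11))

Compute the Cartan integers a_ij = 2(alpha_i, alpha_j)/(alpha_j, alpha_j); the resulting 5x5 Cartan matrix is
[[2, 0, -1, 0, 0], [0, 2, 0, -1, -1], [-2, 0, 2, -1, 0], [0, -1, -1, 2, 0], [0, -1, 0, 0, 2]].
The roots have two lengths (squared-length ratio 2:1); the short ones are alpha_{1}. The associated Dynkin diagram is a chain of 5 nodes with a double edge at one end; the terminal node there is the unique short simple root (B_5), so the type is B_5 (the algebra so(11)).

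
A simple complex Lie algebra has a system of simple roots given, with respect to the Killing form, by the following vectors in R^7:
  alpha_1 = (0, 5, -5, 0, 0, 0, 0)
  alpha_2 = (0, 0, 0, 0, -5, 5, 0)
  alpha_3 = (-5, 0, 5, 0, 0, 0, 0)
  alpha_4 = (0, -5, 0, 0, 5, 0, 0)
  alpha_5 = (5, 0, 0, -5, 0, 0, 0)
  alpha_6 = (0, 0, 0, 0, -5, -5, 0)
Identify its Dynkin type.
Compute the Cartan integers a_ij = 2(alpha_i, alpha_j)/(alpha_j, alpha_j); the resulting 6x6 Cartan matrix is
[[2, 0, -1, -1, 0, 0], [0, 2, 0, -1, 0, 0], [-1, 0, 2, 0, -1, 0], [-1, -1, 0, 2, 0, -1], [0, 0, -1, 0, 2, 0], [0, 0, 0, -1, 0, 2]].
All simple roots have the same length, so the diagram is simply laced. The associated Dynkin diagram is a chain of 4 nodes with a fork of two nodes at one end (D_6), so the type is D_6 (the algebra so(12)).

D_6 (so(12))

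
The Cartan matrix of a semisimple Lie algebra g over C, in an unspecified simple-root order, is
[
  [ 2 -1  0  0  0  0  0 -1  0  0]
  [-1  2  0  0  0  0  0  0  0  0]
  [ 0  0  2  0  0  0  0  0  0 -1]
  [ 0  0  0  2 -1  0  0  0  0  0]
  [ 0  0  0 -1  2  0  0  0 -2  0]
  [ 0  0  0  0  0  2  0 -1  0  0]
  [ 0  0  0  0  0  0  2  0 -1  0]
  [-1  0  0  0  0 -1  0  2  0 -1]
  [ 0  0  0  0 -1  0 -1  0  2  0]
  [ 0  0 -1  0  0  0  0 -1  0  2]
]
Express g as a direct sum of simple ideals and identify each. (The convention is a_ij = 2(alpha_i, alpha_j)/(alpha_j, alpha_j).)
E6 + F4

The diagram associated to this matrix has two connected components: the simple roots {alpha_1, alpha_2, alpha_3, alpha_6, alpha_8, alpha_10} form a chain of 5 nodes with one extra node attached to the third node from one end (E_6), and {alpha_4, alpha_5, alpha_7, alpha_9} form a chain of 4 nodes with a double edge between the middle two (F_4). A semisimple Lie algebra decomposes uniquely as the direct sum of simple ideals, one per connected component of its Dynkin diagram, so g ≅ E_6 ⊕ F_4 (dimension 78 + 52 = 130).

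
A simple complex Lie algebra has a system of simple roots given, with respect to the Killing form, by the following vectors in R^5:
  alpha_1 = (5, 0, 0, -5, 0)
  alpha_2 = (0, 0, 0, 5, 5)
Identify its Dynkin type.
type A_2

Compute the Cartan integers a_ij = 2(alpha_i, alpha_j)/(alpha_j, alpha_j); the resulting 2x2 Cartan matrix is
[[2, -1], [-1, 2]].
All simple roots have the same length, so the diagram is simply laced. The associated Dynkin diagram is a chain of 2 nodes with single edges (A_2), so the type is A_2 (the algebra sl(3)).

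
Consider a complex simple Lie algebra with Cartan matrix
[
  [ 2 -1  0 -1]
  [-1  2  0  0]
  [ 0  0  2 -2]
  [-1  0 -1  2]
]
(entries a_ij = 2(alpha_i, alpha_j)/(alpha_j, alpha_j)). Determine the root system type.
The matrix has rank 4 with 2's on the diagonal. Reading the off-diagonal entries as Dynkin edges (a single edge where a_ij = a_ji = -1; a double or triple edge where a_ij * a_ji = 2 or 3), the diagram is a chain of 4 nodes with a double edge at one end; the terminal node there is the unique long simple root (C_4). One simple-root ordering that puts it in standard form is (alpha_2, alpha_1, alpha_4, alpha_3). So the algebra is type C_4, i.e. sp(8).

C_4 (sp(8))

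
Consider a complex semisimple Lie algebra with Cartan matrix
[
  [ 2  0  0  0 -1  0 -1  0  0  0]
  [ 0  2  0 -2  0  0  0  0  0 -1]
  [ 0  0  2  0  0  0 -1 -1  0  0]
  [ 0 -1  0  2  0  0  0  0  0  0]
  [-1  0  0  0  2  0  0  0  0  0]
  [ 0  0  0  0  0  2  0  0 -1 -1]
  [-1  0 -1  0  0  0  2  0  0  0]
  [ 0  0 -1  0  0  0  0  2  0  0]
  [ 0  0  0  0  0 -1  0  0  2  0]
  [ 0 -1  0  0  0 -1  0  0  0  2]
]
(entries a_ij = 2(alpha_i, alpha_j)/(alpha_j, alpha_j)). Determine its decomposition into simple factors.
The diagram associated to this matrix has two connected components: the simple roots {alpha_1, alpha_3, alpha_5, alpha_7, alpha_8} form a chain of 5 nodes with single edges (A_5), and {alpha_2, alpha_4, alpha_6, alpha_9, alpha_10} form a chain of 5 nodes with a double edge at one end; the terminal node there is the unique short simple root (B_5). A semisimple Lie algebra decomposes uniquely as the direct sum of simple ideals, one per connected component of its Dynkin diagram, so g ≅ A_5 ⊕ B_5 (dimension 35 + 55 = 90).

A5 + B5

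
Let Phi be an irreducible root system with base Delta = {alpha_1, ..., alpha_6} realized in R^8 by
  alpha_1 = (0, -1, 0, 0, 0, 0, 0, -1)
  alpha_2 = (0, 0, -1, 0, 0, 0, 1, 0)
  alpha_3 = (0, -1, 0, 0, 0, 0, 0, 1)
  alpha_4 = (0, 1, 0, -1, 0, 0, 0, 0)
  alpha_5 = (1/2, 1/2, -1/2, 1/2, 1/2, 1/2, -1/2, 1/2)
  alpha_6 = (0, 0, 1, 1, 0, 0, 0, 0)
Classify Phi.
type E_6

Compute the Cartan integers a_ij = 2(alpha_i, alpha_j)/(alpha_j, alpha_j); the resulting 6x6 Cartan matrix is
[[2, 0, 0, -1, -1, 0], [0, 2, 0, 0, 0, -1], [0, 0, 2, -1, 0, 0], [-1, 0, -1, 2, 0, -1], [-1, 0, 0, 0, 2, 0], [0, -1, 0, -1, 0, 2]].
All simple roots have the same length, so the diagram is simply laced. The associated Dynkin diagram is a chain of 5 nodes with one extra node attached to the third node from one end (E_6), so the type is E_6.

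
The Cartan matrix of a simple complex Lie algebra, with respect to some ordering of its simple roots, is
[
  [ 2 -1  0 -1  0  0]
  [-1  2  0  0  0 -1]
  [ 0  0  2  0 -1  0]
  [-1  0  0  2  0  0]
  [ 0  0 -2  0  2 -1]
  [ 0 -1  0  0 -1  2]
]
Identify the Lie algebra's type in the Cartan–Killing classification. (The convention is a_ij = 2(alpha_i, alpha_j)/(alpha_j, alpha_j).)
type B_6

The matrix has rank 6 with 2's on the diagonal. Reading the off-diagonal entries as Dynkin edges (a single edge where a_ij = a_ji = -1; a double or triple edge where a_ij * a_ji = 2 or 3), the diagram is a chain of 6 nodes with a double edge at one end; the terminal node there is the unique short simple root (B_6). One simple-root ordering that puts it in standard form is (alpha_4, alpha_1, alpha_2, alpha_6, alpha_5, alpha_3). So the algebra is type B_6, i.e. so(13).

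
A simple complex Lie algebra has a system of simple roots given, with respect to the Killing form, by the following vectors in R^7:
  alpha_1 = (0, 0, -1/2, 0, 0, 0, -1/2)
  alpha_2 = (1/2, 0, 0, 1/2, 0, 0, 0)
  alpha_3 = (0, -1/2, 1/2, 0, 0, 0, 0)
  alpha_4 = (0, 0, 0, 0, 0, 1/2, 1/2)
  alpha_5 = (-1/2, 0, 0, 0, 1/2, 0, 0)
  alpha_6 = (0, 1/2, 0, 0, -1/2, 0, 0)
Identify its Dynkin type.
A_6 (sl(7))

Compute the Cartan integers a_ij = 2(alpha_i, alpha_j)/(alpha_j, alpha_j); the resulting 6x6 Cartan matrix is
[[2, 0, -1, -1, 0, 0], [0, 2, 0, 0, -1, 0], [-1, 0, 2, 0, 0, -1], [-1, 0, 0, 2, 0, 0], [0, -1, 0, 0, 2, -1], [0, 0, -1, 0, -1, 2]].
All simple roots have the same length, so the diagram is simply laced. The associated Dynkin diagram is a chain of 6 nodes with single edges (A_6), so the type is A_6 (the algebra sl(7)).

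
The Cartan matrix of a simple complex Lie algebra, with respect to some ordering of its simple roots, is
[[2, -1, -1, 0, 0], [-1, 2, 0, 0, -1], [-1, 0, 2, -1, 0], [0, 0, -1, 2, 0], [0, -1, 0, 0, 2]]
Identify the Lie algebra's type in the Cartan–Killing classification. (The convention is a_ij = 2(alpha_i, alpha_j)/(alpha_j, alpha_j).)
A5

The matrix has rank 5 with 2's on the diagonal. Reading the off-diagonal entries as Dynkin edges (a single edge where a_ij = a_ji = -1; a double or triple edge where a_ij * a_ji = 2 or 3), the diagram is a chain of 5 nodes with single edges (A_5). One simple-root ordering that puts it in standard form is (alpha_5, alpha_2, alpha_1, alpha_3, alpha_4). So the algebra is type A_5, i.e. sl(6).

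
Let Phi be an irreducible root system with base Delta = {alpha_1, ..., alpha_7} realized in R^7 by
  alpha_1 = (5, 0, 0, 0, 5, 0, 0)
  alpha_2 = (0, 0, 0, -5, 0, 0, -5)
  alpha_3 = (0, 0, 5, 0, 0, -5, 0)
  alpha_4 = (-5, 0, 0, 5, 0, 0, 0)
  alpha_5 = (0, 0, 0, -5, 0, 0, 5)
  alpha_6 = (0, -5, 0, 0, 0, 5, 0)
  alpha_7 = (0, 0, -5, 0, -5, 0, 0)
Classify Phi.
Compute the Cartan integers a_ij = 2(alpha_i, alpha_j)/(alpha_j, alpha_j); the resulting 7x7 Cartan matrix is
[[2, 0, 0, -1, 0, 0, -1], [0, 2, 0, -1, 0, 0, 0], [0, 0, 2, 0, 0, -1, -1], [-1, -1, 0, 2, -1, 0, 0], [0, 0, 0, -1, 2, 0, 0], [0, 0, -1, 0, 0, 2, 0], [-1, 0, -1, 0, 0, 0, 2]].
All simple roots have the same length, so the diagram is simply laced. The associated Dynkin diagram is a chain of 5 nodes with a fork of two nodes at one end (D_7), so the type is D_7 (the algebra so(14)).

D7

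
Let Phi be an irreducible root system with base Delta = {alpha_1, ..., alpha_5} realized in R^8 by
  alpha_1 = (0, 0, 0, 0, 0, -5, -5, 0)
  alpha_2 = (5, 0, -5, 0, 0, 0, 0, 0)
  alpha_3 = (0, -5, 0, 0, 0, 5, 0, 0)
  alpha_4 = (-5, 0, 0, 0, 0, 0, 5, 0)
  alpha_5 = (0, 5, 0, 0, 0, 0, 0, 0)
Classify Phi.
Compute the Cartan integers a_ij = 2(alpha_i, alpha_j)/(alpha_j, alpha_j); the resulting 5x5 Cartan matrix is
[[2, 0, -1, -1, 0], [0, 2, 0, -1, 0], [-1, 0, 2, 0, -2], [-1, -1, 0, 2, 0], [0, 0, -1, 0, 2]].
The roots have two lengths (squared-length ratio 2:1); the short ones are alpha_{5}. The associated Dynkin diagram is a chain of 5 nodes with a double edge at one end; the terminal node there is the unique short simple root (B_5), so the type is B_5 (the algebra so(11)).

B5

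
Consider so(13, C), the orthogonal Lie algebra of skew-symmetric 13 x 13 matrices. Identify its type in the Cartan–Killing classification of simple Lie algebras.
B6

This is so(13) with 13 odd, which has dimension 13(13-1)/2 = 78 and rank (13-1)/2 = 6. In the classification of classical Lie algebras, the orthogonal algebra so(2n+1) in an odd number of variables has type B_n; here n = 6, so the Dynkin diagram is a chain of 6 nodes with a double edge at one end; the terminal node there is the unique short simple root (B_6). Hence the type is B_6.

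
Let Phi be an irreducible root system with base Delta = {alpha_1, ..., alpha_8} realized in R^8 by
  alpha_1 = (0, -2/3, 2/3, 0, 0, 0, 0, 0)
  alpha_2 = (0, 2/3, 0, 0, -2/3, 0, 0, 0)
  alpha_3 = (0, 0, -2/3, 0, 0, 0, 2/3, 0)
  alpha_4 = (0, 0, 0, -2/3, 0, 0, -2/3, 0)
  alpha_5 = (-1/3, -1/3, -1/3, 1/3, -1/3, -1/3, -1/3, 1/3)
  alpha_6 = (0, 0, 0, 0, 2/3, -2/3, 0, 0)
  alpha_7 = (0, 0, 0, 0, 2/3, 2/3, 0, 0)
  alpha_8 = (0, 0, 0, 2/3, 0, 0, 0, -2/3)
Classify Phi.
Compute the Cartan integers a_ij = 2(alpha_i, alpha_j)/(alpha_j, alpha_j); the resulting 8x8 Cartan matrix is
[[2, -1, -1, 0, 0, 0, 0, 0], [-1, 2, 0, 0, 0, -1, -1, 0], [-1, 0, 2, -1, 0, 0, 0, 0], [0, 0, -1, 2, 0, 0, 0, -1], [0, 0, 0, 0, 2, 0, -1, 0], [0, -1, 0, 0, 0, 2, 0, 0], [0, -1, 0, 0, -1, 0, 2, 0], [0, 0, 0, -1, 0, 0, 0, 2]].
All simple roots have the same length, so the diagram is simply laced. The associated Dynkin diagram is a chain of 7 nodes with one extra node attached to the third node from one end (E_8), so the type is E_8.

E_8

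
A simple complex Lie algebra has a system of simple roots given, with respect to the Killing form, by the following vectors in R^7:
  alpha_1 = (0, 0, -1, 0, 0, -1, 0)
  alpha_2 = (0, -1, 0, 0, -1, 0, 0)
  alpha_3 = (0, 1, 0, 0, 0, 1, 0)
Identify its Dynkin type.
A3

Compute the Cartan integers a_ij = 2(alpha_i, alpha_j)/(alpha_j, alpha_j); the resulting 3x3 Cartan matrix is
[[2, 0, -1], [0, 2, -1], [-1, -1, 2]].
All simple roots have the same length, so the diagram is simply laced. The associated Dynkin diagram is a chain of 3 nodes with single edges (A_3), so the type is A_3 (the algebra sl(4)).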